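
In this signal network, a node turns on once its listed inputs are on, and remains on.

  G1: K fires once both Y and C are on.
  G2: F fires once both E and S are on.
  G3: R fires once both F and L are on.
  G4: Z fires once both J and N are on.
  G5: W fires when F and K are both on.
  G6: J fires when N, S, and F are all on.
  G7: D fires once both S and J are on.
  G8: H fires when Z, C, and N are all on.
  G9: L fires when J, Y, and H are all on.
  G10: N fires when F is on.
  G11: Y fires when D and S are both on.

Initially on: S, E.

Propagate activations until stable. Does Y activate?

G2: E and S on → F on.
G10: F on → N on.
G6: N, S, and F on → J on.
G7: S and J on → D on.
D and S are on, so Y fires (G11).

Yes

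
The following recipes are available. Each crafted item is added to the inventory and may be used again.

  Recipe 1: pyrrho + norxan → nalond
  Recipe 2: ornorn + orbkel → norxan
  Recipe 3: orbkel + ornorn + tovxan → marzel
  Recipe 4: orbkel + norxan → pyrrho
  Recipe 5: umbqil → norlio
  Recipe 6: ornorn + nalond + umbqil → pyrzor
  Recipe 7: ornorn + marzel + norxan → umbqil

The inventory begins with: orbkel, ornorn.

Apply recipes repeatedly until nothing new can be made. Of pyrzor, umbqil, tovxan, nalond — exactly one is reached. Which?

nalond

Using Recipe 2, ornorn and orbkel make norxan.
orbkel + norxan → pyrrho (Recipe 4).
Using Recipe 1, pyrrho and norxan make nalond.
No rule produces tovxan, and it is not given. umbqil would need ornorn, marzel, and norxan (Recipe 7), but marzel is never obtained. pyrzor would need ornorn, nalond, and umbqil (Recipe 6), but umbqil is never obtained.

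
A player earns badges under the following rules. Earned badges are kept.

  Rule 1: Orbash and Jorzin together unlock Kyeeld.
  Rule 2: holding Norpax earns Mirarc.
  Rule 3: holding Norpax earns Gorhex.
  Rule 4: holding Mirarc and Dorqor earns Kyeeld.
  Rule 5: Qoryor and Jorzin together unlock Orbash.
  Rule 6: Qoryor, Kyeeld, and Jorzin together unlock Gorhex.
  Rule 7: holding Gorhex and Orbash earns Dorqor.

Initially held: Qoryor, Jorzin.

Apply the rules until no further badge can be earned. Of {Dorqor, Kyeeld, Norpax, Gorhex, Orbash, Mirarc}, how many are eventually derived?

With Qoryor and Jorzin, Orbash is earned (Rule 5).
With Orbash and Jorzin, Kyeeld is earned (Rule 1).
With Qoryor, Kyeeld, and Jorzin, Gorhex is earned (Rule 6).
With Gorhex and Orbash, Dorqor is earned (Rule 7).
Dorqor: reached.
Kyeeld: reached.
No rule produces Norpax, and it is not given.
Gorhex: reached.
Orbash: reached.
Mirarc would need Norpax (Rule 2), but Norpax is never earned.
Reached: Dorqor, Kyeeld, Gorhex, and Orbash — 4 of the 6.

4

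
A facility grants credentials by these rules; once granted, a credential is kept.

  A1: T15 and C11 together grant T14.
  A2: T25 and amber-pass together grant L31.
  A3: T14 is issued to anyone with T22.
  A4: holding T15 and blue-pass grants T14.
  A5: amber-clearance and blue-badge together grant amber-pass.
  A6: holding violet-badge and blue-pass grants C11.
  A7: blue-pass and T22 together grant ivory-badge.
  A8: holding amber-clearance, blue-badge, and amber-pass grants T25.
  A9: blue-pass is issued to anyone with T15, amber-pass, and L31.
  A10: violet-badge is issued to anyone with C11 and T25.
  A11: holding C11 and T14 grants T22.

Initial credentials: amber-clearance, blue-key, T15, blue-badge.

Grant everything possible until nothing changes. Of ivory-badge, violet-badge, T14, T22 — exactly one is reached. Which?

T14

Holding amber-clearance and blue-badge grants amber-pass (A5).
Holding amber-clearance, blue-badge, and amber-pass grants T25 (A8).
Holding T25 and amber-pass grants L31 (A2).
Holding T15, amber-pass, and L31 grants blue-pass (A9).
Holding T15 and blue-pass grants T14 (A4).
T22 would need C11 and T14 (A11), but C11 is never granted. violet-badge would need C11 and T25 (A10), but C11 is never granted. ivory-badge would need blue-pass and T22 (A7), but T22 is never granted.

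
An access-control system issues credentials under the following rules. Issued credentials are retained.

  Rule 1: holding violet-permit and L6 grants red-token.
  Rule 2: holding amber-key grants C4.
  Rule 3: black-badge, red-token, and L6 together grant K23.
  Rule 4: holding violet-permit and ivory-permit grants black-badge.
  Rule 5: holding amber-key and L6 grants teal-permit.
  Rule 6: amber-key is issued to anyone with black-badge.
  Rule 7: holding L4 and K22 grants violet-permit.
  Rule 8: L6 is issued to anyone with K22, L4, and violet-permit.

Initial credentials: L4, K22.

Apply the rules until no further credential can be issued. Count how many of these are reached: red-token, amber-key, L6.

2

Holding L4 and K22 grants violet-permit (Rule 7).
Holding K22, L4, and violet-permit grants L6 (Rule 8).
Holding violet-permit and L6 grants red-token (Rule 1).
red-token: reached.
amber-key would need black-badge (Rule 6), but black-badge is never granted.
L6: reached.
Reached: red-token and L6 — 2 of the 3.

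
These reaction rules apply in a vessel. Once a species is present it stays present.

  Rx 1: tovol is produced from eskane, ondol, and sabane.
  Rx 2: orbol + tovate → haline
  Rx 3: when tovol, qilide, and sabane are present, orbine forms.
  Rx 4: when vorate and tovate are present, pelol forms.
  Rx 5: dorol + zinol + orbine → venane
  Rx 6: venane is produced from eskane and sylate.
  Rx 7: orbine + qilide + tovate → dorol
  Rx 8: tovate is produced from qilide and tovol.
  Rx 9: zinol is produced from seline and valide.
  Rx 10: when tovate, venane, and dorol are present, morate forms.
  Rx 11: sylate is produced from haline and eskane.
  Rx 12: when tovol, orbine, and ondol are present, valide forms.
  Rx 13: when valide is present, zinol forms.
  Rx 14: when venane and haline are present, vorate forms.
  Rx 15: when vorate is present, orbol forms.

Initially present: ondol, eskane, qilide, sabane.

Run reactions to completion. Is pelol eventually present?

No

pelol would need vorate and tovate (Rx 4), but vorate never forms.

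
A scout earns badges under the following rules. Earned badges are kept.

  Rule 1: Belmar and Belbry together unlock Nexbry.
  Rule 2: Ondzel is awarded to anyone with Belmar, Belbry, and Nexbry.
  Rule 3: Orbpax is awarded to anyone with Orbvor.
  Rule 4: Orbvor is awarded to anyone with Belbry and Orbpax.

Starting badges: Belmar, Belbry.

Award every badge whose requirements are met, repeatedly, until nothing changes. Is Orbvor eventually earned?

Orbvor would need Belbry and Orbpax (Rule 4), but Orbpax is never earned.

No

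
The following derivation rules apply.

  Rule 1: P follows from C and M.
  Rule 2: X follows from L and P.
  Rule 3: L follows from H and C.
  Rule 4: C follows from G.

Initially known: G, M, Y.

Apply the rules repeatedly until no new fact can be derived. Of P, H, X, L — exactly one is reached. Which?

P

G holds, so C follows (Rule 4).
From C and M, Rule 1 gives P.
No rule produces H, and it is not given. L would need H and C (Rule 3), but H is never established. X would need L and P (Rule 2), but L is never established.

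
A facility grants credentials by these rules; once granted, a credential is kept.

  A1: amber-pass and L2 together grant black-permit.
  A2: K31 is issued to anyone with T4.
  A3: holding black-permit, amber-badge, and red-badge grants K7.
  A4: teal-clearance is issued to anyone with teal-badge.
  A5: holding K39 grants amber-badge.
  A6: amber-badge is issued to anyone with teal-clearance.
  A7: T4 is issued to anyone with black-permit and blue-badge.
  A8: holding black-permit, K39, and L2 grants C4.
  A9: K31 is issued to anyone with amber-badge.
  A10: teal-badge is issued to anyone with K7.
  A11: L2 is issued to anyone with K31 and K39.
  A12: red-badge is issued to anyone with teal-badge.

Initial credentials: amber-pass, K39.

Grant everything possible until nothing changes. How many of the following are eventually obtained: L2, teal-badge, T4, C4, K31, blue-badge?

3

Holding K39 grants amber-badge (A5).
Holding amber-badge grants K31 (A9).
Holding K31 and K39 grants L2 (A11).
Holding amber-pass and L2 grants black-permit (A1).
Holding black-permit, K39, and L2 grants C4 (A8).
L2: reached.
teal-badge would need K7 (A10), but K7 is never granted.
T4 would need black-permit and blue-badge (A7), but blue-badge is never granted.
C4: reached.
K31: reached.
No rule produces blue-badge, and it is not given.
Reached: L2, C4, and K31 — 3 of the 6.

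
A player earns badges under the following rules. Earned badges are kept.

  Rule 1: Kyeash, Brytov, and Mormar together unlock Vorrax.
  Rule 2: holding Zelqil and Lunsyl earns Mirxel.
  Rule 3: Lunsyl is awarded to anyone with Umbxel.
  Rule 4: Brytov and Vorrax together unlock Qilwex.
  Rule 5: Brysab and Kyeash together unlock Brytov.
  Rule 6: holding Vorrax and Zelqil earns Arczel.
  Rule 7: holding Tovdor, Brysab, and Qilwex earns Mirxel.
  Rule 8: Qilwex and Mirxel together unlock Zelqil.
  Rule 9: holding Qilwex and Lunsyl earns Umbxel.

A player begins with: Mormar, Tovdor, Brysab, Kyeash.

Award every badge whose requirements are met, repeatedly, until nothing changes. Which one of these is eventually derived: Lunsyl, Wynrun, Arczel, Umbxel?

Arczel

With Brysab and Kyeash, Brytov is earned (Rule 5).
With Kyeash, Brytov, and Mormar, Vorrax is earned (Rule 1).
With Brytov and Vorrax, Qilwex is earned (Rule 4).
With Tovdor, Brysab, and Qilwex, Mirxel is earned (Rule 7).
With Qilwex and Mirxel, Zelqil is earned (Rule 8).
With Vorrax and Zelqil, Arczel is earned (Rule 6).
Lunsyl would need Umbxel (Rule 3), but Umbxel is never earned. Umbxel would need Qilwex and Lunsyl (Rule 9), but Lunsyl is never earned. No rule produces Wynrun, and it is not given.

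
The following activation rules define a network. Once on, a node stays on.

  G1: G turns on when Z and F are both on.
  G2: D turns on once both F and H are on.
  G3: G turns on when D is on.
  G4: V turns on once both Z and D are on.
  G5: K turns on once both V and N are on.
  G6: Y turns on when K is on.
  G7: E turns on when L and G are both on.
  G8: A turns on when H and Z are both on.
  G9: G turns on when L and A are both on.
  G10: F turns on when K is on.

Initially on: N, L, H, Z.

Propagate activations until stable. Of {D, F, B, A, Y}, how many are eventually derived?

G8: H and Z on → A on.
D would need F and H (G2), but F never turns on.
F would need K (G10), but K never turns on.
No rule produces B, and it is not given.
A: reached.
Y would need K (G6), but K never turns on.
Reached: A — 1 of the 5.

1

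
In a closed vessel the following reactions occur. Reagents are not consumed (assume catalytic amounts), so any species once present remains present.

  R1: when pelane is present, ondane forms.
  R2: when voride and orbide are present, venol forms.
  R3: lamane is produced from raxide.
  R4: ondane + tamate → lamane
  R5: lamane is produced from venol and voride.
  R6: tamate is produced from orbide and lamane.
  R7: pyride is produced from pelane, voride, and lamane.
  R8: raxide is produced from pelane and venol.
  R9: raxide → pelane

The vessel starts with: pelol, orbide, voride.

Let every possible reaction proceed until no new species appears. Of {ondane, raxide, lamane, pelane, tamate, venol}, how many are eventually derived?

voride and orbide present → venol forms (R2).
venol and voride present → lamane forms (R5).
orbide and lamane present → tamate forms (R6).
ondane would need pelane (R1), but pelane never forms.
raxide would need pelane and venol (R8), but pelane never forms.
lamane: reached.
pelane would need raxide (R9), but raxide never forms.
tamate: reached.
venol: reached.
Reached: lamane, tamate, and venol — 3 of the 6.

3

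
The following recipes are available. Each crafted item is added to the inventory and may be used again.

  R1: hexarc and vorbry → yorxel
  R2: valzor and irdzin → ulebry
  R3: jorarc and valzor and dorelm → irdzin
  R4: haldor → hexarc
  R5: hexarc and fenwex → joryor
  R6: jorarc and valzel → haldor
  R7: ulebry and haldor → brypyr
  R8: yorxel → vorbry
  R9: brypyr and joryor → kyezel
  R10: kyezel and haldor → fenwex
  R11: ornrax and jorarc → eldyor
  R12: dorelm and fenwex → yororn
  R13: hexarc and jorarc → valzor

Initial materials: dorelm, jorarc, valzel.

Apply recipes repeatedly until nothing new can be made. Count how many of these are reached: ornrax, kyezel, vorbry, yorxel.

0

No rule produces ornrax, and it is not given.
kyezel would need brypyr and joryor (R9), but joryor is never obtained.
vorbry would need yorxel (R8), but yorxel is never obtained.
yorxel would need hexarc and vorbry (R1), but vorbry is never obtained.
None of the 4 are reached.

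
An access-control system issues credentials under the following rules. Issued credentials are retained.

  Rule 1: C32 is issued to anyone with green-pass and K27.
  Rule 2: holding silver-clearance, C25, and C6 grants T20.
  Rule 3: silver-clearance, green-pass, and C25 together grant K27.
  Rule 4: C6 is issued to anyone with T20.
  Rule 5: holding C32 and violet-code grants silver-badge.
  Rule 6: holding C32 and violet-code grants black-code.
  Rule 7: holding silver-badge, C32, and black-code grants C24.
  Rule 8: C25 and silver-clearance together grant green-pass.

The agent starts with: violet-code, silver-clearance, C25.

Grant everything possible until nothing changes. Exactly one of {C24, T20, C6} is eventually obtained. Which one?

C24

Holding C25 and silver-clearance grants green-pass (Rule 8).
Holding silver-clearance, green-pass, and C25 grants K27 (Rule 3).
Holding green-pass and K27 grants C32 (Rule 1).
Holding C32 and violet-code grants silver-badge (Rule 5).
Holding C32 and violet-code grants black-code (Rule 6).
Holding silver-badge, C32, and black-code grants C24 (Rule 7).
C6 would need T20 (Rule 4), but T20 is never granted. T20 would need silver-clearance, C25, and C6 (Rule 2), but C6 is never granted.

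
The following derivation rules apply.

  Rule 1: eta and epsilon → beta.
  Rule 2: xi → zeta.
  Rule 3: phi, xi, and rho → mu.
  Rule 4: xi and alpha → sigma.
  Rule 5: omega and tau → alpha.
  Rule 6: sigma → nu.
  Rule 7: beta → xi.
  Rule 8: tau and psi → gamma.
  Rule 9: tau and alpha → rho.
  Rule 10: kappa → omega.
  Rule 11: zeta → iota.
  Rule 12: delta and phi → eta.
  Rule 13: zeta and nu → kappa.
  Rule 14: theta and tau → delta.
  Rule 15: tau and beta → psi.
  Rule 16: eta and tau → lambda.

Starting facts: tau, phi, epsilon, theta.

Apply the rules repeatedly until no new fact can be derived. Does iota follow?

Yes

From theta and tau, Rule 14 gives delta.
delta and phi hold, so eta follows (Rule 12).
eta and epsilon hold, so beta follows (Rule 1).
From beta, Rule 7 gives xi.
xi holds, so zeta follows (Rule 2).
From zeta, Rule 11 gives iota.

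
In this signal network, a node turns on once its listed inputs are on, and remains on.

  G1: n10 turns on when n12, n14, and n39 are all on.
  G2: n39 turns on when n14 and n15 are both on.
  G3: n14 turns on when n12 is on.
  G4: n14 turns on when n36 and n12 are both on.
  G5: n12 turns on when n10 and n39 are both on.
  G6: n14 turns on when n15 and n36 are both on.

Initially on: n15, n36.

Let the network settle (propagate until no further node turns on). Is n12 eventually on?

No

n12 would need n10 and n39 (G5), but n10 never turns on.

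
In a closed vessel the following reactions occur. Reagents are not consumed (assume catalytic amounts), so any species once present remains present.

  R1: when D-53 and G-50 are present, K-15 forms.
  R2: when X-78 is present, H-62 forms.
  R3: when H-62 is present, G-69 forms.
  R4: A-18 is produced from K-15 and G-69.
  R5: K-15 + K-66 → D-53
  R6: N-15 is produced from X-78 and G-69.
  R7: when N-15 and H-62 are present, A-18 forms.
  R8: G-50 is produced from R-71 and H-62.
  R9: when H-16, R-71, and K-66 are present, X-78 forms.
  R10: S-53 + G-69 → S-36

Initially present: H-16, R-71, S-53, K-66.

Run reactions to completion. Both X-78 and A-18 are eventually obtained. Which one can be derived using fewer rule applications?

X-78: H-16, R-71, and K-66 present → X-78 forms (R9). [1 rule application]
A-18: H-16, R-71, and K-66 present → X-78 forms (R9). X-78 present → H-62 forms (R2). H-62 present → G-69 forms (R3). X-78 and G-69 present → N-15 forms (R6). N-15 and H-62 present → A-18 forms (R7). [5 rule applications]
X-78 needs fewer.

X-78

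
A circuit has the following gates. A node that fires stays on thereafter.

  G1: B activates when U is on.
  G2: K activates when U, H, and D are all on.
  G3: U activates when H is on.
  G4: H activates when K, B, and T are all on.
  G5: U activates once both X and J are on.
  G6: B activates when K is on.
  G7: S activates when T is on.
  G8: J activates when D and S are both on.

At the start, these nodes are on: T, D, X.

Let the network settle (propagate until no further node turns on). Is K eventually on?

No

K would need U, H, and D (G2), but H never turns on.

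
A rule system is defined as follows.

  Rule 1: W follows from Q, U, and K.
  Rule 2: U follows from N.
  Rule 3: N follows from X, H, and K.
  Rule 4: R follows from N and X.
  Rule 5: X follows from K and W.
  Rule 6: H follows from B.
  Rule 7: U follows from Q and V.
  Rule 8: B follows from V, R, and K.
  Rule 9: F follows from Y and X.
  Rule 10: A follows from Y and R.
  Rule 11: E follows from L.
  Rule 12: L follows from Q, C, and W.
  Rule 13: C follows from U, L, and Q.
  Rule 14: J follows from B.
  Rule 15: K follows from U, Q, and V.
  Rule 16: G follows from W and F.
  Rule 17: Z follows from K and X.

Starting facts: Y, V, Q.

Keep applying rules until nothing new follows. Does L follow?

L would need Q, C, and W (Rule 12), but C is never established.

No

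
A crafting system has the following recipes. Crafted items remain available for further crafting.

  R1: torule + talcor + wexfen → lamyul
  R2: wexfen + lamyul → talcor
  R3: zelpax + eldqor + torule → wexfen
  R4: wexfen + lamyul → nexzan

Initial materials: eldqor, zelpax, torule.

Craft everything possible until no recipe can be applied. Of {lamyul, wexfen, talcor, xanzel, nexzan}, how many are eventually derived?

1

zelpax + eldqor + torule → wexfen (R3).
lamyul would need torule, talcor, and wexfen (R1), but talcor is never obtained.
wexfen: reached.
talcor would need wexfen and lamyul (R2), but lamyul is never obtained.
No rule produces xanzel, and it is not given.
nexzan would need wexfen and lamyul (R4), but lamyul is never obtained.
Reached: wexfen — 1 of the 5.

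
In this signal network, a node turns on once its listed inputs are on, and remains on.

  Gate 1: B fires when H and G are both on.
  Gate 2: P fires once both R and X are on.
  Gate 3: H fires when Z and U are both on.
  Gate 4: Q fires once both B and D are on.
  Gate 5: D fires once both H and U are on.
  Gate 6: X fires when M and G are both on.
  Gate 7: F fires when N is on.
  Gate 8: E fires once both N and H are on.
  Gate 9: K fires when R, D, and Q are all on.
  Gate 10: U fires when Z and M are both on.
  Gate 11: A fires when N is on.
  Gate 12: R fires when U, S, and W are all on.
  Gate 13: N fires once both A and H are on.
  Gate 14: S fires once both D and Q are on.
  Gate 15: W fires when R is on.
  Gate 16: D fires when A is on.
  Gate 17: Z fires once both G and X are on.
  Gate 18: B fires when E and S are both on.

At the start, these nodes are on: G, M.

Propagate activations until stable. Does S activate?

M and G are on, so X fires (Gate 6).
G and X are on, so Z fires (Gate 17).
Z and M are on, so U fires (Gate 10).
Gate 3: Z and U on → H on.
Gate 1: H and G on → B on.
Gate 5: H and U on → D on.
B and D are on, so Q fires (Gate 4).
Gate 14: D and Q on → S on.

Yes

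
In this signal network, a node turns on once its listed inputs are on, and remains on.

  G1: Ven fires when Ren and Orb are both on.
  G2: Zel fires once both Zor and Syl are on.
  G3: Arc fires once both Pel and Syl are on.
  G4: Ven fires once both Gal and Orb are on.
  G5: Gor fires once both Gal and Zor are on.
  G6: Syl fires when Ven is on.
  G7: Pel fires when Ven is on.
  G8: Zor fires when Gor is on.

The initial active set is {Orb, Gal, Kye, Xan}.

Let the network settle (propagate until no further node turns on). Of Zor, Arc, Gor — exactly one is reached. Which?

Arc

G4: Gal and Orb on → Ven on.
G6: Ven on → Syl on.
G7: Ven on → Pel on.
Pel and Syl are on, so Arc fires (G3).
Gor would need Gal and Zor (G5), but Zor never turns on. Zor would need Gor (G8), but Gor never turns on.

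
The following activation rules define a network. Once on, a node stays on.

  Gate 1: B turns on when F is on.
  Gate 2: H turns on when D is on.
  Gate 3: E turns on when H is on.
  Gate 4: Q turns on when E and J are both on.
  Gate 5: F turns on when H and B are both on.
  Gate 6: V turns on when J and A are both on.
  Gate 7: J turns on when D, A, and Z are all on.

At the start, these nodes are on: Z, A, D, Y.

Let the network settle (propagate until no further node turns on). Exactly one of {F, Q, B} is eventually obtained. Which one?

Gate 7: D, A, and Z on → J on.
D is on, so H turns on (Gate 2).
H is on, so E turns on (Gate 3).
E and J are on, so Q turns on (Gate 4).
B would need F (Gate 1), but F never turns on. F would need H and B (Gate 5), but B never turns on.

Q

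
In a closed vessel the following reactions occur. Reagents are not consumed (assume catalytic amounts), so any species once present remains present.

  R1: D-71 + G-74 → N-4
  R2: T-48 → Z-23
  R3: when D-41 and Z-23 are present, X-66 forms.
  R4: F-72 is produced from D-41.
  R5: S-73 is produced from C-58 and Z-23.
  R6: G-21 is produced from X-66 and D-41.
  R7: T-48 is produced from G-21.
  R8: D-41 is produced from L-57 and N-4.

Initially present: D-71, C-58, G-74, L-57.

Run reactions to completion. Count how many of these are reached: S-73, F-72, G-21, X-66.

D-71 and G-74 present → N-4 forms (R1).
L-57 and N-4 present → D-41 forms (R8).
D-41 present → F-72 forms (R4).
S-73 would need C-58 and Z-23 (R5), but Z-23 never forms.
F-72: reached.
G-21 would need X-66 and D-41 (R6), but X-66 never forms.
X-66 would need D-41 and Z-23 (R3), but Z-23 never forms.
Reached: F-72 — 1 of the 4.

1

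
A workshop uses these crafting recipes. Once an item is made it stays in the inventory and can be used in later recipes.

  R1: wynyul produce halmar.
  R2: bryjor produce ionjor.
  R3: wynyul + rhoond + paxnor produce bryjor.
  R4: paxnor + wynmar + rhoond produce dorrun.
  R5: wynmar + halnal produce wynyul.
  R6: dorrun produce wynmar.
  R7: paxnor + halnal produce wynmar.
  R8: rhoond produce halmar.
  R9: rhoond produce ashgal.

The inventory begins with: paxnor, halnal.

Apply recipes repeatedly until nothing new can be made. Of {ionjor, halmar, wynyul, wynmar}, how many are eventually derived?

3

Using R7, paxnor and halnal make wynmar.
Using R5, wynmar and halnal make wynyul.
wynyul → halmar (R1).
ionjor would need bryjor (R2), but bryjor is never obtained.
halmar: reached.
wynyul: reached.
wynmar: reached.
Reached: halmar, wynyul, and wynmar — 3 of the 4.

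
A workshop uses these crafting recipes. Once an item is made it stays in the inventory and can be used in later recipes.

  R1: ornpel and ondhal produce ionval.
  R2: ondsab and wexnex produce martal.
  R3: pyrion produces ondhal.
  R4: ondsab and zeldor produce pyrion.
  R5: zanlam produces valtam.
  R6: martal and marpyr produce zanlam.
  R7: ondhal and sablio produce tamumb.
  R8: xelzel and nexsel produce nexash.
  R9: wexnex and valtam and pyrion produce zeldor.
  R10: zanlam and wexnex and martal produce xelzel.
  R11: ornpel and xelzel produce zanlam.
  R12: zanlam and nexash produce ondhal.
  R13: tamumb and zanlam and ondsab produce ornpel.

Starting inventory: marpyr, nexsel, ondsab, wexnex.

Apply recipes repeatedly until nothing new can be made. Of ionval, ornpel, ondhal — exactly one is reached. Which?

ondhal

ondsab and wexnex → martal (R2).
martal and marpyr → zanlam (R6).
zanlam and wexnex and martal → xelzel (R10).
xelzel and nexsel → nexash (R8).
zanlam and nexash → ondhal (R12).
ionval would need ornpel and ondhal (R1), but ornpel is never obtained. ornpel would need tamumb, zanlam, and ondsab (R13), but tamumb is never obtained.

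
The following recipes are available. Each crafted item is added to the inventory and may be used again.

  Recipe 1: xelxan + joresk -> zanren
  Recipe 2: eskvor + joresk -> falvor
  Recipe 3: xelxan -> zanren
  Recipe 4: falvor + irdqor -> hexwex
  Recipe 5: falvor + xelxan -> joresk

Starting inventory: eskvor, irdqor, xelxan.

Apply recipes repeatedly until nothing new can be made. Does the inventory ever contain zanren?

Yes

Using Recipe 3, xelxan makes zanren.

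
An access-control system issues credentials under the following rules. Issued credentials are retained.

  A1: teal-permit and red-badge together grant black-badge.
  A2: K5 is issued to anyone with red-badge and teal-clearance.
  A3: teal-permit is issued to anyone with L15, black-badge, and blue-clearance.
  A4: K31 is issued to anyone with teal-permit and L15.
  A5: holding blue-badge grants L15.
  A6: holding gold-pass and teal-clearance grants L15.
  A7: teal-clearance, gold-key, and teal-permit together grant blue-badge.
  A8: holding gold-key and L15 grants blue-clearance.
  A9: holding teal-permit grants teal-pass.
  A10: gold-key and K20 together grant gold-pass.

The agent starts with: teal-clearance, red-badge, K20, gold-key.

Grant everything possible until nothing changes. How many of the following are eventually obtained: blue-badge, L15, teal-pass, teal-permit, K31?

1

Holding gold-key and K20 grants gold-pass (A10).
Holding gold-pass and teal-clearance grants L15 (A6).
blue-badge would need teal-clearance, gold-key, and teal-permit (A7), but teal-permit is never granted.
L15: reached.
teal-pass would need teal-permit (A9), but teal-permit is never granted.
teal-permit would need L15, black-badge, and blue-clearance (A3), but black-badge is never granted.
K31 would need teal-permit and L15 (A4), but teal-permit is never granted.
Reached: L15 — 1 of the 5.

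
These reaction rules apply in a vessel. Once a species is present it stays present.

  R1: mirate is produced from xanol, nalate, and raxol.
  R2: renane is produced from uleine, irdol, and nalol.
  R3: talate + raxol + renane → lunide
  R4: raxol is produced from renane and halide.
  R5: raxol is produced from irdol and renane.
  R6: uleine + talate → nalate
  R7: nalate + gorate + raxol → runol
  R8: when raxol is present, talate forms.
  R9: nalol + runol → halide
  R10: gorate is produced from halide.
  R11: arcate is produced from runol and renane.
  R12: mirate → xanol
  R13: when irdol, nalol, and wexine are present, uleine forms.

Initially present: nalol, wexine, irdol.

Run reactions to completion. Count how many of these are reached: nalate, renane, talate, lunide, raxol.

irdol, nalol, and wexine present → uleine forms (R13).
uleine, irdol, and nalol present → renane forms (R2).
irdol and renane present → raxol forms (R5).
raxol present → talate forms (R8).
talate, raxol, and renane present → lunide forms (R3).
uleine and talate present → nalate forms (R6).
nalate: reached.
renane: reached.
talate: reached.
lunide: reached.
raxol: reached.
All 5 are reached.

5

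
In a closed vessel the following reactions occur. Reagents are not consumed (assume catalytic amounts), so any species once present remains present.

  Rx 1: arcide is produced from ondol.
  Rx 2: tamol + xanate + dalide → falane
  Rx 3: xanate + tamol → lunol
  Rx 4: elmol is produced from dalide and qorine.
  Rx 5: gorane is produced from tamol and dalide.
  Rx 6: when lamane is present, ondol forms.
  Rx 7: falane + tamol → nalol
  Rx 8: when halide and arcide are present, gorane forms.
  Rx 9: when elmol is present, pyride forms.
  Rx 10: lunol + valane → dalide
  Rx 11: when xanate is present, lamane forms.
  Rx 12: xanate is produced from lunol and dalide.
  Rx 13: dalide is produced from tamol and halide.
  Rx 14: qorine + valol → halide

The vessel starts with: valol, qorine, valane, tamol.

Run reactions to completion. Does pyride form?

qorine and valol present → halide forms (Rx 14).
tamol and halide present → dalide forms (Rx 13).
dalide and qorine present → elmol forms (Rx 4).
elmol present → pyride forms (Rx 9).

Yes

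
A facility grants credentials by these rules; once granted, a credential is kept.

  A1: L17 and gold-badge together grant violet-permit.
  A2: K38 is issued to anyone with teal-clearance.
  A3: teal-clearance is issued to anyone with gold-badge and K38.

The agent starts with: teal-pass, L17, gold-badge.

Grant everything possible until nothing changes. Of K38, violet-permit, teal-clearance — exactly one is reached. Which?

violet-permit

Holding L17 and gold-badge grants violet-permit (A1).
teal-clearance would need gold-badge and K38 (A3), but K38 is never granted. K38 would need teal-clearance (A2), but teal-clearance is never granted.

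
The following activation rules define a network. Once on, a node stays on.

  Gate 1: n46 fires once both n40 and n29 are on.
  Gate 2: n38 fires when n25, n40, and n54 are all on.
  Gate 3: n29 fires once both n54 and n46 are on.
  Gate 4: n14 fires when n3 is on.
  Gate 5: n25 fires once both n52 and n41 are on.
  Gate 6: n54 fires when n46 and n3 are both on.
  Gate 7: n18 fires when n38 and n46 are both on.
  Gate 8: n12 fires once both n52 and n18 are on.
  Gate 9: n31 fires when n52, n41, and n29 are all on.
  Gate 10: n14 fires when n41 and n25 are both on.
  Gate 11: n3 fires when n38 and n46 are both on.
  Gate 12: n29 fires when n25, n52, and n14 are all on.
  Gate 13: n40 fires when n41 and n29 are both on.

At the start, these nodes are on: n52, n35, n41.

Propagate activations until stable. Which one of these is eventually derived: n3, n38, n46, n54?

n52 and n41 are on, so n25 fires (Gate 5).
Gate 10: n41 and n25 on → n14 on.
Gate 12: n25, n52, and n14 on → n29 on.
n41 and n29 are on, so n40 fires (Gate 13).
Gate 1: n40 and n29 on → n46 on.
n3 would need n38 and n46 (Gate 11), but n38 never turns on. n54 would need n46 and n3 (Gate 6), but n3 never turns on. n38 would need n25, n40, and n54 (Gate 2), but n54 never turns on.

n46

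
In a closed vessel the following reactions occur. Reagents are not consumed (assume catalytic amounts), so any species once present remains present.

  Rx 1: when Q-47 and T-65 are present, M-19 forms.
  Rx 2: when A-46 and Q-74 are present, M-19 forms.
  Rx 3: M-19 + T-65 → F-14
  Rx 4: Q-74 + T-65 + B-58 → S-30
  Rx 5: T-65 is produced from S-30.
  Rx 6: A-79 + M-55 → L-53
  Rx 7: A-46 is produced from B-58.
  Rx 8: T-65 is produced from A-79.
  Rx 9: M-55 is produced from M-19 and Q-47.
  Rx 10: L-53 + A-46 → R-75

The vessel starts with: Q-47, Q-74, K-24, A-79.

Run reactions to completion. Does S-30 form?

S-30 would need Q-74, T-65, and B-58 (Rx 4), but B-58 never forms.

No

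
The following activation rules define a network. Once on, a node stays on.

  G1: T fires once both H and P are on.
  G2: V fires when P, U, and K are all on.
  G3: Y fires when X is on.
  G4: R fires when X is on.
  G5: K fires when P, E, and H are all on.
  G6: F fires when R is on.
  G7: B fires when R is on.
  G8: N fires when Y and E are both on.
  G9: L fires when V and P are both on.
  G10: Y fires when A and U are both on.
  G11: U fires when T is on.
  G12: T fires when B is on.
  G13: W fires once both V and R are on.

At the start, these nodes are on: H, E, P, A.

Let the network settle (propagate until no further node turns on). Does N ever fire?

Yes

H and P are on, so T fires (G1).
G11: T on → U on.
G10: A and U on → Y on.
Y and E are on, so N fires (G8).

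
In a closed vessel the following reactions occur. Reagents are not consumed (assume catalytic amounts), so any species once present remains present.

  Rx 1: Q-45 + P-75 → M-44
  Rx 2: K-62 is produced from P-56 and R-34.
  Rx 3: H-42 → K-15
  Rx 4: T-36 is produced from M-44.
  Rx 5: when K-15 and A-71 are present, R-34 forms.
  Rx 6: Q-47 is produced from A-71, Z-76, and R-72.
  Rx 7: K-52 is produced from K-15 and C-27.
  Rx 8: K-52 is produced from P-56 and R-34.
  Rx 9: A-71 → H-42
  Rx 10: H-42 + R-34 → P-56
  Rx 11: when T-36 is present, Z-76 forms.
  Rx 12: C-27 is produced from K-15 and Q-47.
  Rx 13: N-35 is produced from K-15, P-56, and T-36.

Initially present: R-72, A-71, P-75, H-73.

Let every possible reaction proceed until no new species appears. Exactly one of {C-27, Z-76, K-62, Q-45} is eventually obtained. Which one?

A-71 present → H-42 forms (Rx 9).
H-42 present → K-15 forms (Rx 3).
K-15 and A-71 present → R-34 forms (Rx 5).
H-42 and R-34 present → P-56 forms (Rx 10).
P-56 and R-34 present → K-62 forms (Rx 2).
No rule produces Q-45, and it is not given. C-27 would need K-15 and Q-47 (Rx 12), but Q-47 never forms. Z-76 would need T-36 (Rx 11), but T-36 never forms.

K-62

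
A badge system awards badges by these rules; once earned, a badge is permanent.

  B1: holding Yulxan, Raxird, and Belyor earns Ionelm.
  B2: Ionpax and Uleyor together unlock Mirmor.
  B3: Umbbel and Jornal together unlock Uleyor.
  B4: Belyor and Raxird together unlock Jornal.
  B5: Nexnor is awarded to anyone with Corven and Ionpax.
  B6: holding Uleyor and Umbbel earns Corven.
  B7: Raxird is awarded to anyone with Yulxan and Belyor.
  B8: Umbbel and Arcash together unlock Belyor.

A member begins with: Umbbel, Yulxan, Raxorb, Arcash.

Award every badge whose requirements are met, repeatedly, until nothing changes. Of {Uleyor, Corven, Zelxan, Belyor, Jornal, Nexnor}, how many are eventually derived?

4

With Umbbel and Arcash, Belyor is earned (B8).
With Yulxan and Belyor, Raxird is earned (B7).
With Belyor and Raxird, Jornal is earned (B4).
With Umbbel and Jornal, Uleyor is earned (B3).
With Uleyor and Umbbel, Corven is earned (B6).
Uleyor: reached.
Corven: reached.
No rule produces Zelxan, and it is not given.
Belyor: reached.
Jornal: reached.
Nexnor would need Corven and Ionpax (B5), but Ionpax is never earned.
Reached: Uleyor, Corven, Belyor, and Jornal — 4 of the 6.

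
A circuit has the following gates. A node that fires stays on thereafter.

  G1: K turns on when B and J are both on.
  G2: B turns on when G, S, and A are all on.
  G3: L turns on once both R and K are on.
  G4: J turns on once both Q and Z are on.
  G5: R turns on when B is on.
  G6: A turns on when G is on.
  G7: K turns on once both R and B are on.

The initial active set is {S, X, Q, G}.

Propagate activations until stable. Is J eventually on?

No

J would need Q and Z (G4), but Z never turns on.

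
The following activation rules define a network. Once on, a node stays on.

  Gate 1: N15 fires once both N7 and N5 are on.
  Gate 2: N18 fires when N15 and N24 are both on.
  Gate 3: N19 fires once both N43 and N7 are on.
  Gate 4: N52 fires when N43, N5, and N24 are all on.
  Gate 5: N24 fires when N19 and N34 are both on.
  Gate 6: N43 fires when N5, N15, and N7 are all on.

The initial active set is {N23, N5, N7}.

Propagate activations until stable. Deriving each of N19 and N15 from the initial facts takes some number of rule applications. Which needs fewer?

N15: Gate 1: N7 and N5 on → N15 on. [1 rule application]
N19: Gate 1: N7 and N5 on → N15 on. N5, N15, and N7 are on, so N43 fires (Gate 6). N43 and N7 are on, so N19 fires (Gate 3). [3 rule applications]
N15 needs fewer.

N15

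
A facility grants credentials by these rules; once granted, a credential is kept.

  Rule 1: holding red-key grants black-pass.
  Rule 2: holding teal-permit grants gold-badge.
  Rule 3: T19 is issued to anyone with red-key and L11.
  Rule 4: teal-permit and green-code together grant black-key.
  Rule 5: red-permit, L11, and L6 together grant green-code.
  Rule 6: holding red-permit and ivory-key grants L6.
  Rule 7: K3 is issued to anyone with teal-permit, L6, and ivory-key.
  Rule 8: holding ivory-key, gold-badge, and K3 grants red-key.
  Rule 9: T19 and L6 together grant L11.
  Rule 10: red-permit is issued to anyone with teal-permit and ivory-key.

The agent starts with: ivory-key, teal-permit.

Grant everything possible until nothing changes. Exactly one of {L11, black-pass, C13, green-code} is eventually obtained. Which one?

Holding teal-permit and ivory-key grants red-permit (Rule 10).
Holding teal-permit grants gold-badge (Rule 2).
Holding red-permit and ivory-key grants L6 (Rule 6).
Holding teal-permit, L6, and ivory-key grants K3 (Rule 7).
Holding ivory-key, gold-badge, and K3 grants red-key (Rule 8).
Holding red-key grants black-pass (Rule 1).
No rule produces C13, and it is not given. green-code would need red-permit, L11, and L6 (Rule 5), but L11 is never granted. L11 would need T19 and L6 (Rule 9), but T19 is never granted.

black-pass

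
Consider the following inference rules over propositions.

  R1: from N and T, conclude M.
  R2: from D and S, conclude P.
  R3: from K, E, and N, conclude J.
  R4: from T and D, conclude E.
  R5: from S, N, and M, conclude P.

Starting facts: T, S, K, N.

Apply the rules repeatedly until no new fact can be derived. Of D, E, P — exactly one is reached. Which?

P

From N and T, R1 gives M.
S, N, and M hold, so P follows (R5).
No rule produces D, and it is not given. E would need T and D (R4), but D is never established.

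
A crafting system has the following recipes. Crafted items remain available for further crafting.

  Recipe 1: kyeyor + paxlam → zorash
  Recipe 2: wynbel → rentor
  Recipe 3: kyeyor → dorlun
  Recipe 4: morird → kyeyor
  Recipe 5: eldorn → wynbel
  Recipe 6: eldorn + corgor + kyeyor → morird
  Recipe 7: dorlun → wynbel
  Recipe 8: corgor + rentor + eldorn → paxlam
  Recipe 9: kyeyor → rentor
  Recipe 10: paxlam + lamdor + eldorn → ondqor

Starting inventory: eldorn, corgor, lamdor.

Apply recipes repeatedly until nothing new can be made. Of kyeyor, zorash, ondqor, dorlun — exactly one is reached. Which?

Using Recipe 5, eldorn makes wynbel.
wynbel → rentor (Recipe 2).
corgor + rentor + eldorn → paxlam (Recipe 8).
Using Recipe 10, paxlam, lamdor, and eldorn make ondqor.
dorlun would need kyeyor (Recipe 3), but kyeyor is never obtained. kyeyor would need morird (Recipe 4), but morird is never obtained. zorash would need kyeyor and paxlam (Recipe 1), but kyeyor is never obtained.

ondqor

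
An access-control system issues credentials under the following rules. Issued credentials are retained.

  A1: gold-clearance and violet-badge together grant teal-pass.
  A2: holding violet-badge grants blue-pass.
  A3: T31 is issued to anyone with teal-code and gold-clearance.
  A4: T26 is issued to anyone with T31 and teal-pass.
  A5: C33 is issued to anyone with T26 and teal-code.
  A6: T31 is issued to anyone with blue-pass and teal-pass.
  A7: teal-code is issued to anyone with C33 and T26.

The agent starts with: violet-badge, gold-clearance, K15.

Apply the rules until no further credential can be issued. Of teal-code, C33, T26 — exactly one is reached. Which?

Holding gold-clearance and violet-badge grants teal-pass (A1).
Holding violet-badge grants blue-pass (A2).
Holding blue-pass and teal-pass grants T31 (A6).
Holding T31 and teal-pass grants T26 (A4).
C33 would need T26 and teal-code (A5), but teal-code is never granted. teal-code would need C33 and T26 (A7), but C33 is never granted.

T26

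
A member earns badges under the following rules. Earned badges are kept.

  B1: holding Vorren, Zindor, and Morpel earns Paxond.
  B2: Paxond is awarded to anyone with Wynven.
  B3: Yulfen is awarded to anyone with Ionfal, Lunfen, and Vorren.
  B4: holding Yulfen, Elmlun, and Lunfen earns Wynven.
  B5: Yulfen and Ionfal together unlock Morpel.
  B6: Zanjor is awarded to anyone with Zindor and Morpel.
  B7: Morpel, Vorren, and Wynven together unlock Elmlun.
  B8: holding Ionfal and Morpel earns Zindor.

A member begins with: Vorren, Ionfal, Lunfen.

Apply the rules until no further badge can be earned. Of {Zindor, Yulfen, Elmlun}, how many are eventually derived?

With Ionfal, Lunfen, and Vorren, Yulfen is earned (B3).
With Yulfen and Ionfal, Morpel is earned (B5).
With Ionfal and Morpel, Zindor is earned (B8).
Zindor: reached.
Yulfen: reached.
Elmlun would need Morpel, Vorren, and Wynven (B7), but Wynven is never earned.
Reached: Zindor and Yulfen — 2 of the 3.

2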